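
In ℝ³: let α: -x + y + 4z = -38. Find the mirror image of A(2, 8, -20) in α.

λ = (n·A − d)/|n|² = (-74 − (-38))/18 = -2.
Reflection = A − 2λn = (2, 8, -20) − (-4)·(-1, 1, 4) = (-2, 12, -4).

(-2, 12, -4)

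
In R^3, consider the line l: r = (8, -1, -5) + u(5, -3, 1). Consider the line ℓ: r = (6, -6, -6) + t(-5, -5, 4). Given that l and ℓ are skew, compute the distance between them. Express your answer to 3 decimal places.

3.754

Common perpendicular direction n = (5, -3, 1) × (-5, -5, 4) = (-7, -25, -40).
With w = (6, -6, -6) − (8, -1, -5) = (-2, -5, -1), w · n = 179.
Distance = |w · n| / |n| = |179| / √2274 ≈ 3.754.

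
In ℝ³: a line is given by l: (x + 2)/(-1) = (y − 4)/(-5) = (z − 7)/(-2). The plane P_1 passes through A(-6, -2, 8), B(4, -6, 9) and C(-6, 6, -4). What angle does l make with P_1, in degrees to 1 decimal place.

l has direction (-1, -5, -2) through (-2, 4, 7).
AB = (10, -4, 1), AC = (0, 8, -12); a normal to P_1 is AB × AC = (40, 120, 80).
Using A: P_1 has equation 40x + 120y + 80z = 160.
sin θ = |n·v| / (|n||v|) = |-800| / (√22400 · √30) = 0.97590.
θ ≈ 77.4°.

77.4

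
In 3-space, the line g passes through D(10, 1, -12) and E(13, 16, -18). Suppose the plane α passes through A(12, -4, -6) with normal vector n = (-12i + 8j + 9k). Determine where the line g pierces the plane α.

(9, -4, -10)

A direction vector for g is E − D = (3, 15, -6).
α: n·r = n·A gives -12x + 8y + 9z = -230.
Substitute r = (10, 1, -12) + t(3, 15, -6) into the plane: -220 + 30t = -230, so t = -1/3.
Intersection: (10, 1, -12) + (-1/3)·(3, 15, -6) = (9, -4, -10).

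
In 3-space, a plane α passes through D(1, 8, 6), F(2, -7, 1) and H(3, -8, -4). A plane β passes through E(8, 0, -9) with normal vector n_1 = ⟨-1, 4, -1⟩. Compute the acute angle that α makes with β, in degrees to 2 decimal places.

73.90

DF = (1, -15, -5), DH = (2, -16, -10); a normal to α is DF × DH = (70, 0, 14).
Using D: α has equation 70x + 14z = 154.
β: n_1·r = n_1·E gives -x + 4y - z = 1.
cos θ = |n₁·n₂| / (|n₁||n₂|) = |-84| / (√5096 · √18).
θ = arccos(0.27735) ≈ 73.90°.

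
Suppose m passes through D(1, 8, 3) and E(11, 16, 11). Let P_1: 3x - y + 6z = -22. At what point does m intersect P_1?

A direction vector for m is E − D = (10, 8, 8).
Substitute r = (1, 8, 3) + t(10, 8, 8) into the plane: 13 + 70t = -22, so t = -1/2.
Intersection: (1, 8, 3) + (-1/2)·(10, 8, 8) = (-4, 4, -1).

(-4, 4, -1)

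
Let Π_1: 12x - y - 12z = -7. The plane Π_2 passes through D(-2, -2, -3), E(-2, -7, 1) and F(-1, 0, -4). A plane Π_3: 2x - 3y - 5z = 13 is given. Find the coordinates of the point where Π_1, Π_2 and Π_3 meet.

(-1, -5, 0)

DE = (0, -5, 4), DF = (1, 2, -1); a normal to Π_2 is DE × DF = (-3, 4, 5).
Using D: Π_2 has equation -3x + 4y + 5z = -17.
Solving the 3×3 linear system 12x - y - 12z = -7, -3x + 4y + 5z = -17, 2x - 3y - 5z = 13 (e.g. by elimination or Cramer's rule, determinant = -67) gives (-1, -5, 0).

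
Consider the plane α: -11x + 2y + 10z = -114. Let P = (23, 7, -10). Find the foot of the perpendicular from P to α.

Foot = P − λn with λ = (n·P − d)/|n|² = (-339 − (-114))/225 = -1.
Foot = (23, 7, -10) − (-1)·(-11, 2, 10) = (12, 9, 0).

(12, 9, 0)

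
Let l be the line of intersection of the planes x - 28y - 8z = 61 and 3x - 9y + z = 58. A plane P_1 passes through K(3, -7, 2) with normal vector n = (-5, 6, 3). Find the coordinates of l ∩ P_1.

(9, -3, 4)

Direction of l: (1, -28, -8) × (3, -9, 1) = (-100, -25, 75).
A point on l: solving the two plane equations with x = 25 gives (25, 1, -8).
P_1: n·r = n·K gives -5x + 6y + 3z = -51.
Substitute r = (25, 1, -8) + t(-100, -25, 75) into the plane: -143 + 575t = -51, so t = 4/25.
Intersection: (25, 1, -8) + (4/25)·(-100, -25, 75) = (9, -3, 4).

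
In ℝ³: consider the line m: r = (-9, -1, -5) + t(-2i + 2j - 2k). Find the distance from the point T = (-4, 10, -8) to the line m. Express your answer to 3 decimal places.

11.314

Taking (-9, -1, -5) on m with direction v = (-2, 2, -2): w = T − (-9, -1, -5) = (5, 11, -3), and w × v = (-16, 16, 32).
Distance = |w × v| / |v| = √1536 / √12 ≈ 11.314.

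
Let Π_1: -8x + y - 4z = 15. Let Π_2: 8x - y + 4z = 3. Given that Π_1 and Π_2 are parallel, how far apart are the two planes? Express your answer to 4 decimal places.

2.0000

Rescale Π_2 by 1/(-1): -8x + y - 4z = -3. Then distance = |15 − (-3)| / √81 ≈ 2.0000.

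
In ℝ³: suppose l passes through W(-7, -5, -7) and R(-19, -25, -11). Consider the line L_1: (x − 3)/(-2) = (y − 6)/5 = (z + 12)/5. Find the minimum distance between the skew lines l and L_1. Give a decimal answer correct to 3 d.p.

A direction vector for l is R − W = (-12, -20, -4).
L_1 has direction (-2, 5, 5) through (3, 6, -12).
Common perpendicular direction n = (-12, -20, -4) × (-2, 5, 5) = (-80, 68, -100).
With w = (3, 6, -12) − (-7, -5, -7) = (10, 11, -5), w · n = 448.
Distance = |w · n| / |n| = |448| / √21024 ≈ 3.090.

3.090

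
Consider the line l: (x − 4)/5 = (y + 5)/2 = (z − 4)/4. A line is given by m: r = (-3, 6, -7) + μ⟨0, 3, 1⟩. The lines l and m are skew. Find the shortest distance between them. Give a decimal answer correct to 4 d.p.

8.0178

l has direction (5, 2, 4) through (4, -5, 4).
Common perpendicular direction n = (5, 2, 4) × (0, 3, 1) = (-10, -5, 15).
With w = (-3, 6, -7) − (4, -5, 4) = (-7, 11, -11), w · n = -150.
Distance = |w · n| / |n| = |-150| / √350 ≈ 8.0178.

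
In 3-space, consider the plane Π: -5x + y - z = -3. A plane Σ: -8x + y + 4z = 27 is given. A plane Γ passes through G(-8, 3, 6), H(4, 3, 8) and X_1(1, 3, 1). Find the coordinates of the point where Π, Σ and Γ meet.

GH = (12, 0, 2), GX_1 = (9, 0, -5); a normal to Γ is GH × GX_1 = (0, 78, 0).
Using G: Γ has equation 78y = 234.
Solving the 3×3 linear system -5x + y - z = -3, -8x + y + 4z = 27, 78y = 234 (e.g. by elimination or Cramer's rule, determinant = 2184) gives (0, 3, 6).

(0, 3, 6)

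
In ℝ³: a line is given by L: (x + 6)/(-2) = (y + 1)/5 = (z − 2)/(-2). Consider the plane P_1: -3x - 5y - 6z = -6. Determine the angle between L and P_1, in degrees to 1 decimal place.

L has direction (-2, 5, -2) through (-6, -1, 2).
sin θ = |n·v| / (|n||v|) = |-7| / (√70 · √33) = 0.14564.
θ ≈ 8.4°.

8.4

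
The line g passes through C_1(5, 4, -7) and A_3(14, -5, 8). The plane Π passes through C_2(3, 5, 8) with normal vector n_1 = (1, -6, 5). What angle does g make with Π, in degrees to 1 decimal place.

63.0

A direction vector for g is A_3 − C_1 = (9, -9, 15).
Π: n_1·r = n_1·C_2 gives x - 6y + 5z = 13.
sin θ = |n·v| / (|n||v|) = |138| / (√62 · √387) = 0.89090.
θ ≈ 63.0°.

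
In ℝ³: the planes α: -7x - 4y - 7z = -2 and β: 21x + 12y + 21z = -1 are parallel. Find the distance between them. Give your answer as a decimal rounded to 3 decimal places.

Rescale β by 1/(-3): -7x - 4y - 7z = 1/3. Then distance = |-2 − (1/3)| / √114 ≈ 0.219.

0.219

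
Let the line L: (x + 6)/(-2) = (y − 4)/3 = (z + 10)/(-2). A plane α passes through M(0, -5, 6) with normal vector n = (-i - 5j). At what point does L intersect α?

(0, -5, -4)

L has direction (-2, 3, -2) through (-6, 4, -10).
α: n·r = n·M gives -x - 5y = 25.
Substitute r = (-6, 4, -10) + t(-2, 3, -2) into the plane: -14 + (-13)t = 25, so t = -3.
Intersection: (-6, 4, -10) + (-3)·(-2, 3, -2) = (0, -5, -4).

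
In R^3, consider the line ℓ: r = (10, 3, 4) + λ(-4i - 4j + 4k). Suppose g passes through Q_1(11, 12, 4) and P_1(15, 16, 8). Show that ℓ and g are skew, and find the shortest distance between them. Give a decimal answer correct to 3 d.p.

A direction vector for g is P_1 − Q_1 = (4, 4, 4).
Common perpendicular direction n = (-4, -4, 4) × (4, 4, 4) = (-32, 32, 0).
With w = (11, 12, 4) − (10, 3, 4) = (1, 9, 0), w · n = 256.
Since n ≠ 0 the lines are not parallel, and w · n = 256 ≠ 0 so they do not intersect; hence they are skew.
Distance = |w · n| / |n| = |256| / √2048 ≈ 5.657.

5.657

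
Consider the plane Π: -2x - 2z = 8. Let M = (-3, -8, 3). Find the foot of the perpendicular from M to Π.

Foot = M − λn with λ = (n·M − d)/|n|² = (0 − 8)/8 = -1.
Foot = (-3, -8, 3) − (-1)·(-2, 0, -2) = (-5, -8, 1).

(-5, -8, 1)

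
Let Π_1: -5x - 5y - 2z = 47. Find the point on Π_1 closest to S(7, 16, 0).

Foot = S − λn with λ = (n·S − d)/|n|² = (-115 − 47)/54 = -3.
Foot = (7, 16, 0) − (-3)·(-5, -5, -2) = (-8, 1, -6).

(-8, 1, -6)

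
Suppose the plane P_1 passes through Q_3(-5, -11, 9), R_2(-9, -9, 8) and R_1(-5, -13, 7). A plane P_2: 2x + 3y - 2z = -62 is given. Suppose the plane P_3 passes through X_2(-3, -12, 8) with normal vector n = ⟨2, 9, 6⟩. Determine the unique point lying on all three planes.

Q_3R_2 = (-4, 2, -1), Q_3R_1 = (0, -2, -2); a normal to P_1 is Q_3R_2 × Q_3R_1 = (-6, -8, 8).
Using Q_3: P_1 has equation -6x - 8y + 8z = 190.
P_3: n·r = n·X_2 gives 2x + 9y + 6z = -66.
Solving the 3×3 linear system -6x - 8y + 8z = 190, 2x + 3y - 2z = -62, 2x + 9y + 6z = -66 (e.g. by elimination or Cramer's rule, determinant = 8) gives (-9, -10, 7).

(-9, -10, 7)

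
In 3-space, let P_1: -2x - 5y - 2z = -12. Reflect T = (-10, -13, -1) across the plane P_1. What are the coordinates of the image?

λ = (n·T − d)/|n|² = (87 − (-12))/33 = 3.
Reflection = T − 2λn = (-10, -13, -1) − 6·(-2, -5, -2) = (2, 17, 11).

(2, 17, 11)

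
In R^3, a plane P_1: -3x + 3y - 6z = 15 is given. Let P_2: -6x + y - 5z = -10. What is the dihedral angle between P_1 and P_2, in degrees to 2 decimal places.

cos θ = |n₁·n₂| / (|n₁||n₂|) = |51| / (√54 · √62).
θ = arccos(0.88141) ≈ 28.19°.

28.19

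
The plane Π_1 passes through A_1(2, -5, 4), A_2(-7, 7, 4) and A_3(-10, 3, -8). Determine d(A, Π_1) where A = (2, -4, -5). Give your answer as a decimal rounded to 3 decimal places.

3.900

A_1A_2 = (-9, 12, 0), A_1A_3 = (-12, 8, -12); a normal to Π_1 is A_1A_2 × A_1A_3 = (-144, -108, 72).
Using A_1: Π_1 has equation -144x - 108y + 72z = 540.
n·A − d = (-144)·(2) + (-108)·(-4) + (72)·(-5) − 540 = -756; |n| = √37584.
Distance = |-756| / √37584 = 756/√37584 ≈ 3.900.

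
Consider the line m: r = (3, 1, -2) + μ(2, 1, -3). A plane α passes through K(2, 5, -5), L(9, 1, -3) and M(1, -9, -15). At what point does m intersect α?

KL = (7, -4, 2), KM = (-1, -14, -10); a normal to α is KL × KM = (68, 68, -102).
Using K: α has equation 68x + 68y - 102z = 986.
Substitute r = (3, 1, -2) + t(2, 1, -3) into the plane: 476 + 510t = 986, so t = 1.
Intersection: (3, 1, -2) + 1·(2, 1, -3) = (5, 2, -5).

(5, 2, -5)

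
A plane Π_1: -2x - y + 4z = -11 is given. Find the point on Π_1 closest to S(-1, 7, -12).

(-5, 5, -4)

Foot = S − λn with λ = (n·S − d)/|n|² = (-53 − (-11))/21 = -2.
Foot = (-1, 7, -12) − (-2)·(-2, -1, 4) = (-5, 5, -4).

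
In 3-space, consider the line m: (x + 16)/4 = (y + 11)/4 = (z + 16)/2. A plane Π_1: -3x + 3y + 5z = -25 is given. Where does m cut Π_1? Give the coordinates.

m has direction (4, 4, 2) through (-16, -11, -16).
Substitute r = (-16, -11, -16) + t(4, 4, 2) into the plane: -65 + 10t = -25, so t = 4.
Intersection: (-16, -11, -16) + 4·(4, 4, 2) = (0, 5, -8).

(0, 5, -8)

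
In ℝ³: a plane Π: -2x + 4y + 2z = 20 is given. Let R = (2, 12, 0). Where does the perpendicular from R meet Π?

(4, 8, -2)

Foot = R − λn with λ = (n·R − d)/|n|² = (44 − 20)/24 = 1.
Foot = (2, 12, 0) − 1·(-2, 4, 2) = (4, 8, -2).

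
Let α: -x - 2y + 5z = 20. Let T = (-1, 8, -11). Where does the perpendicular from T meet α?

Foot = T − λn with λ = (n·T − d)/|n|² = (-70 − 20)/30 = -3.
Foot = (-1, 8, -11) − (-3)·(-1, -2, 5) = (-4, 2, 4).

(-4, 2, 4)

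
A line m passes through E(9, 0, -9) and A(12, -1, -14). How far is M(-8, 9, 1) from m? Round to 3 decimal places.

11.148

A direction vector for m is A − E = (3, -1, -5).
Taking (9, 0, -9) on m with direction v = (3, -1, -5): w = M − (9, 0, -9) = (-17, 9, 10), and w × v = (-35, -55, -10).
Distance = |w × v| / |v| = √4350 / √35 ≈ 11.148.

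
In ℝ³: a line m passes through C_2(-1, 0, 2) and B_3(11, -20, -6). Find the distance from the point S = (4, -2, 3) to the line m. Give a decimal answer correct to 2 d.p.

A direction vector for m is B_3 − C_2 = (12, -20, -8).
Taking (-1, 0, 2) on m with direction v = (12, -20, -8): w = S − (-1, 0, 2) = (5, -2, 1), and w × v = (36, 52, -76).
Distance = |w × v| / |v| = √9776 / √608 ≈ 4.01.

4.01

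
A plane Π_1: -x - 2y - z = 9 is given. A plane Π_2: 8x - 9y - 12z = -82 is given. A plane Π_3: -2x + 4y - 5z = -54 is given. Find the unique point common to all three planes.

(-5, -6, 8)

Solving the 3×3 linear system -x - 2y - z = 9, 8x - 9y - 12z = -82, -2x + 4y - 5z = -54 (e.g. by elimination or Cramer's rule, determinant = -235) gives (-5, -6, 8).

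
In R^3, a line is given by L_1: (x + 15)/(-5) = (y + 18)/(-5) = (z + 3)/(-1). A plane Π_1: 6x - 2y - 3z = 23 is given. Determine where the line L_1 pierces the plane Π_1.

(5, 2, 1)

L_1 has direction (-5, -5, -1) through (-15, -18, -3).
Substitute r = (-15, -18, -3) + t(-5, -5, -1) into the plane: -45 + (-17)t = 23, so t = -4.
Intersection: (-15, -18, -3) + (-4)·(-5, -5, -1) = (5, 2, 1).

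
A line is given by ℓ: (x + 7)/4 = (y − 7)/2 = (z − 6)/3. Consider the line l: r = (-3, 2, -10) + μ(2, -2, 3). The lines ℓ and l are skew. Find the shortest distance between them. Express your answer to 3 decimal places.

15.000

ℓ has direction (4, 2, 3) through (-7, 7, 6).
Common perpendicular direction n = (4, 2, 3) × (2, -2, 3) = (12, -6, -12).
With w = (-3, 2, -10) − (-7, 7, 6) = (4, -5, -16), w · n = 270.
Distance = |w · n| / |n| = |270| / √324 ≈ 15.000.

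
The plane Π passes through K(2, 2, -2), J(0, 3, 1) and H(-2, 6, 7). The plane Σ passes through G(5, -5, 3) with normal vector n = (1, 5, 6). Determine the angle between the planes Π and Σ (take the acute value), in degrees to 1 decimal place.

KJ = (-2, 1, 3), KH = (-4, 4, 9); a normal to Π is KJ × KH = (-3, 6, -4).
Using K: Π has equation -3x + 6y - 4z = 14.
Σ: n·r = n·G gives x + 5y + 6z = -2.
cos θ = |n₁·n₂| / (|n₁||n₂|) = |3| / (√61 · √62).
θ = arccos(0.04878) ≈ 87.2°.

87.2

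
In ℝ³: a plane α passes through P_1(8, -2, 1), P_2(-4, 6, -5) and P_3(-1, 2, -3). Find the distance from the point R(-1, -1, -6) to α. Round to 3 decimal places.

3.462

P_1P_2 = (-12, 8, -6), P_1P_3 = (-9, 4, -4); a normal to α is P_1P_2 × P_1P_3 = (-8, 6, 24).
Using P_1: α has equation -8x + 6y + 24z = -52.
n·R − d = (-8)·(-1) + (6)·(-1) + (24)·(-6) − (-52) = -90; |n| = √676.
Distance = |-90| / √676 = 90/√676 ≈ 3.462.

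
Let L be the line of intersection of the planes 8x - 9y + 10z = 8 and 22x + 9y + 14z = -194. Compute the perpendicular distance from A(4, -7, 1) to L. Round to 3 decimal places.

8.659

Direction of L: (8, -9, 10) × (22, 9, 14) = (-216, 108, 270).
A point on L: solving the two plane equations with x = -3 gives (-3, -8, -4).
Taking (-3, -8, -4) on L with direction v = (-216, 108, 270): w = A − (-3, -8, -4) = (7, 1, 5), and w × v = (-270, -2970, 972).
Distance = |w × v| / |v| = √9838584 / √131220 ≈ 8.659.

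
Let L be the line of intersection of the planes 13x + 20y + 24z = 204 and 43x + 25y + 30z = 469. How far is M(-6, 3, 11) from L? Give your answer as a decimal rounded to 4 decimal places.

Direction of L: (13, 20, 24) × (43, 25, 30) = (0, 642, -535).
A point on L: solving the two plane equations with y = 11 gives (8, 11, -5).
Taking (8, 11, -5) on L with direction v = (0, 642, -535): w = M − (8, 11, -5) = (-14, -8, 16), and w × v = (-5992, -7490, -8988).
Distance = |w × v| / |v| = √172788308 / √698389 ≈ 15.7293.

15.7293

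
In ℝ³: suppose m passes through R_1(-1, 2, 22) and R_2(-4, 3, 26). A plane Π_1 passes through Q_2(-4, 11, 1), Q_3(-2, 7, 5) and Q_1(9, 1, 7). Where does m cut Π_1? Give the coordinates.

A direction vector for m is R_2 − R_1 = (-3, 1, 4).
Q_2Q_3 = (2, -4, 4), Q_2Q_1 = (13, -10, 6); a normal to Π_1 is Q_2Q_3 × Q_2Q_1 = (16, 40, 32).
Using Q_2: Π_1 has equation 16x + 40y + 32z = 408.
Substitute r = (-1, 2, 22) + t(-3, 1, 4) into the plane: 768 + 120t = 408, so t = -3.
Intersection: (-1, 2, 22) + (-3)·(-3, 1, 4) = (8, -1, 10).

(8, -1, 10)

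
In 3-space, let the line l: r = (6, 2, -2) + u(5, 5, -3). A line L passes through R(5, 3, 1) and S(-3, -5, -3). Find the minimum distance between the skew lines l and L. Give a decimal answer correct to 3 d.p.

A direction vector for L is S − R = (-8, -8, -4).
Common perpendicular direction n = (5, 5, -3) × (-8, -8, -4) = (-44, 44, 0).
With w = (5, 3, 1) − (6, 2, -2) = (-1, 1, 3), w · n = 88.
Distance = |w · n| / |n| = |88| / √3872 ≈ 1.414.

1.414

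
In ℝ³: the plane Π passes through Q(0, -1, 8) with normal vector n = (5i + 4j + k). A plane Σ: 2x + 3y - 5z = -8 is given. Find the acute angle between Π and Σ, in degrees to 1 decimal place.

Π: n·r = n·Q gives 5x + 4y + z = 4.
cos θ = |n₁·n₂| / (|n₁||n₂|) = |17| / (√42 · √38).
θ = arccos(0.42553) ≈ 64.8°.

64.8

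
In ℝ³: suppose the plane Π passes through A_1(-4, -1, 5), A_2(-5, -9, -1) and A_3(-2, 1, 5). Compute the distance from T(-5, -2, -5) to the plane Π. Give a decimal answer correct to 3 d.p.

6.364

A_1A_2 = (-1, -8, -6), A_1A_3 = (2, 2, 0); a normal to Π is A_1A_2 × A_1A_3 = (12, -12, 14).
Using A_1: Π has equation 12x - 12y + 14z = 34.
n·T − d = (12)·(-5) + (-12)·(-2) + (14)·(-5) − 34 = -140; |n| = √484.
Distance = |-140| / √484 = 140/√484 ≈ 6.364.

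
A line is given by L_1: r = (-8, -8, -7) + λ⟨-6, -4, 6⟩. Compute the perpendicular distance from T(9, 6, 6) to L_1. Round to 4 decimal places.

Taking (-8, -8, -7) on L_1 with direction v = (-6, -4, 6): w = T − (-8, -8, -7) = (17, 14, 13), and w × v = (136, -180, 16).
Distance = |w × v| / |v| = √51152 / √88 ≈ 24.1096.

24.1096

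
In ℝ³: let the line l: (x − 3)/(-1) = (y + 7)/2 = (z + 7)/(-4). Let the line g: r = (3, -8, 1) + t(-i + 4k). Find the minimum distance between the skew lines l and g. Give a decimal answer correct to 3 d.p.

l has direction (-1, 2, -4) through (3, -7, -7).
Common perpendicular direction n = (-1, 2, -4) × (-1, 0, 4) = (8, 8, 2).
With w = (3, -8, 1) − (3, -7, -7) = (0, -1, 8), w · n = 8.
Distance = |w · n| / |n| = |8| / √132 ≈ 0.696.

0.696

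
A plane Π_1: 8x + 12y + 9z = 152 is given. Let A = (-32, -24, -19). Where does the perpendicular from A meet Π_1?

(-8, 12, 8)

Foot = A − λn with λ = (n·A − d)/|n|² = (-715 − 152)/289 = -3.
Foot = (-32, -24, -19) − (-3)·(8, 12, 9) = (-8, 12, 8).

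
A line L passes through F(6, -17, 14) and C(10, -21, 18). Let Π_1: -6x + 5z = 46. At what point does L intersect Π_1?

A direction vector for L is C − F = (4, -4, 4).
Substitute r = (6, -17, 14) + t(4, -4, 4) into the plane: 34 + (-4)t = 46, so t = -3.
Intersection: (6, -17, 14) + (-3)·(4, -4, 4) = (-6, -5, 2).

(-6, -5, 2)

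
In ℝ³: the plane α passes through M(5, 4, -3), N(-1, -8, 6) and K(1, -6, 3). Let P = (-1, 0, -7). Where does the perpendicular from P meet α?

MN = (-6, -12, 9), MK = (-4, -10, 6); a normal to α is MN × MK = (18, 0, 12).
Using M: α has equation 18x + 12z = 54.
Foot = P − λn with λ = (n·P − d)/|n|² = (-102 − 54)/468 = -1/3.
Foot = (-1, 0, -7) − (-1/3)·(18, 0, 12) = (5, 0, -3).

(5, 0, -3)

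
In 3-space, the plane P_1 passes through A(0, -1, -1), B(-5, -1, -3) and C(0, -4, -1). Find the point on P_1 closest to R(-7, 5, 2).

AB = (-5, 0, -2), AC = (0, -3, 0); a normal to P_1 is AB × AC = (-6, 0, 15).
Using A: P_1 has equation -6x + 15z = -15.
Foot = R − λn with λ = (n·R − d)/|n|² = (72 − (-15))/261 = 1/3.
Foot = (-7, 5, 2) − (1/3)·(-6, 0, 15) = (-5, 5, -3).

(-5, 5, -3)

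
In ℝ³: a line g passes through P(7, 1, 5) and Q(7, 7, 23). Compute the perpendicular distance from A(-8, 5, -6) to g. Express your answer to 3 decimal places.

A direction vector for g is Q − P = (0, 6, 18).
Taking (7, 1, 5) on g with direction v = (0, 6, 18): w = A − (7, 1, 5) = (-15, 4, -11), and w × v = (138, 270, -90).
Distance = |w × v| / |v| = √100044 / √360 ≈ 16.670.

16.670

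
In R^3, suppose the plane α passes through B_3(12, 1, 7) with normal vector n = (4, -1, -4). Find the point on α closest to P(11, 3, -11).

α: n·r = n·B_3 gives 4x - y - 4z = 19.
Foot = P − λn with λ = (n·P − d)/|n|² = (85 − 19)/33 = 2.
Foot = (11, 3, -11) − 2·(4, -1, -4) = (3, 5, -3).

(3, 5, -3)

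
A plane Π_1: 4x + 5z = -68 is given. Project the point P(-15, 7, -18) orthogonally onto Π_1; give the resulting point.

(-7, 7, -8)

Foot = P − λn with λ = (n·P − d)/|n|² = (-150 − (-68))/41 = -2.
Foot = (-15, 7, -18) − (-2)·(4, 0, 5) = (-7, 7, -8).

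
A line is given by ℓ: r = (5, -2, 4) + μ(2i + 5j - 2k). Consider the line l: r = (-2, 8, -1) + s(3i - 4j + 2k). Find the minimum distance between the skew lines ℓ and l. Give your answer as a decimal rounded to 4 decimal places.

0.0397

Common perpendicular direction n = (2, 5, -2) × (3, -4, 2) = (2, -10, -23).
With w = (-2, 8, -1) − (5, -2, 4) = (-7, 10, -5), w · n = 1.
Distance = |w · n| / |n| = |1| / √633 ≈ 0.0397.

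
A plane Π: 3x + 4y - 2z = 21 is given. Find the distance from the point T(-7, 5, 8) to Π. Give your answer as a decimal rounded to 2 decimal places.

7.06

n·T − d = (3)·(-7) + (4)·(5) + (-2)·(8) − 21 = -38; |n| = √29.
Distance = |-38| / √29 = 38/√29 ≈ 7.06.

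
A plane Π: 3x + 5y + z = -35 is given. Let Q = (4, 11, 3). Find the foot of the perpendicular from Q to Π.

Foot = Q − λn with λ = (n·Q − d)/|n|² = (70 − (-35))/35 = 3.
Foot = (4, 11, 3) − 3·(3, 5, 1) = (-5, -4, 0).

(-5, -4, 0)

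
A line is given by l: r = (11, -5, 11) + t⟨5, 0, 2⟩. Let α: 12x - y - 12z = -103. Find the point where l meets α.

(-4, -5, 5)

Substitute r = (11, -5, 11) + t(5, 0, 2) into the plane: 5 + 36t = -103, so t = -3.
Intersection: (11, -5, 11) + (-3)·(5, 0, 2) = (-4, -5, 5).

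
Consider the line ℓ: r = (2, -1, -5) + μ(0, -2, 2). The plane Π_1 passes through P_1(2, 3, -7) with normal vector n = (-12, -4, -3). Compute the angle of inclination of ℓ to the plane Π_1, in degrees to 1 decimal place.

Π_1: n·r = n·P_1 gives -12x - 4y - 3z = -15.
sin θ = |n·v| / (|n||v|) = |2| / (√169 · √8) = 0.05439.
θ ≈ 3.1°.

3.1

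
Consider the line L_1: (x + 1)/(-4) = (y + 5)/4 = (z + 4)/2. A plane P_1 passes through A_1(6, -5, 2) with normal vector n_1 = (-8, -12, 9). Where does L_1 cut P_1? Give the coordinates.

(3, -9, -6)

L_1 has direction (-4, 4, 2) through (-1, -5, -4).
P_1: n_1·r = n_1·A_1 gives -8x - 12y + 9z = 30.
Substitute r = (-1, -5, -4) + t(-4, 4, 2) into the plane: 32 + 2t = 30, so t = -1.
Intersection: (-1, -5, -4) + (-1)·(-4, 4, 2) = (3, -9, -6).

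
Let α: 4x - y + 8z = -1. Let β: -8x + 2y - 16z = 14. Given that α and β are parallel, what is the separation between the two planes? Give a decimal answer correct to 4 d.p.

0.6667

Rescale β by 1/(-2): 4x - y + 8z = -7. Then distance = |-1 − (-7)| / √81 ≈ 0.6667.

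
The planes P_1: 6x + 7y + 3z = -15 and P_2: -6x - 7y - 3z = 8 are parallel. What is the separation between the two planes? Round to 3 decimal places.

0.722

Rescale P_2 by 1/(-1): 6x + 7y + 3z = -8. Then distance = |-15 − (-8)| / √94 ≈ 0.722.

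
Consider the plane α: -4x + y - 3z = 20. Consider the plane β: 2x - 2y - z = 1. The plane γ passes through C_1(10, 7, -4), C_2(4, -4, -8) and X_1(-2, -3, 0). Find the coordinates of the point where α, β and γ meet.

C_1C_2 = (-6, -11, -4), C_1X_1 = (-12, -10, 4); a normal to γ is C_1C_2 × C_1X_1 = (-84, 72, -72).
Using C_1: γ has equation -84x + 72y - 72z = -48.
Solving the 3×3 linear system -4x + y - 3z = 20, 2x - 2y - z = 1, -84x + 72y - 72z = -48 (e.g. by elimination or Cramer's rule, determinant = -564) gives (-8, -9, 1).

(-8, -9, 1)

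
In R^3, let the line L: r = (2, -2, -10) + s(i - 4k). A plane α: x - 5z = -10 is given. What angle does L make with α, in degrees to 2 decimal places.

sin θ = |n·v| / (|n||v|) = |21| / (√26 · √17) = 0.99887.
θ ≈ 87.27°.

87.27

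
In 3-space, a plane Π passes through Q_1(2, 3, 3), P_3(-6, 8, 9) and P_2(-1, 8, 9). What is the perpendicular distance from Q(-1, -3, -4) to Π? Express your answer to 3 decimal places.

Q_1P_3 = (-8, 5, 6), Q_1P_2 = (-3, 5, 6); a normal to Π is Q_1P_3 × Q_1P_2 = (0, 30, -25).
Using Q_1: Π has equation 30y - 25z = 15.
n·Q − d = (0)·(-1) + (30)·(-3) + (-25)·(-4) − 15 = -5; |n| = √1525.
Distance = |-5| / √1525 = 5/√1525 ≈ 0.128.

0.128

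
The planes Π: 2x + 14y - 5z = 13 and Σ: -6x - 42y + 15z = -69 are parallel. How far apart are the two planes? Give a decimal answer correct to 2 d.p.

Rescale Σ by 1/(-3): 2x + 14y - 5z = 23. Then distance = |13 − 23| / √225 ≈ 0.67.

0.67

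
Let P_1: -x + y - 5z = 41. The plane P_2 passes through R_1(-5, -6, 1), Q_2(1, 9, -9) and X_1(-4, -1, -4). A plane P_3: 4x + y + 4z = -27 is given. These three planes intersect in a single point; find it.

(-1, 5, -7)

R_1Q_2 = (6, 15, -10), R_1X_1 = (1, 5, -5); a normal to P_2 is R_1Q_2 × R_1X_1 = (-25, 20, 15).
Using R_1: P_2 has equation -25x + 20y + 15z = 20.
Solving the 3×3 linear system -x + y - 5z = 41, -25x + 20y + 15z = 20, 4x + y + 4z = -27 (e.g. by elimination or Cramer's rule, determinant = 620) gives (-1, 5, -7).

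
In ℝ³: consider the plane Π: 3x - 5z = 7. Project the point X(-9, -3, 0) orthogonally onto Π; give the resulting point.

Foot = X − λn with λ = (n·X − d)/|n|² = (-27 − 7)/34 = -1.
Foot = (-9, -3, 0) − (-1)·(3, 0, -5) = (-6, -3, -5).

(-6, -3, -5)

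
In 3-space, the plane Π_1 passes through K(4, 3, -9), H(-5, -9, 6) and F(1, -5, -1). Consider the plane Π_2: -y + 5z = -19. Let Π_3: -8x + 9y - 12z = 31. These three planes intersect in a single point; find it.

(1, -1, -4)

KH = (-9, -12, 15), KF = (-3, -8, 8); a normal to Π_1 is KH × KF = (24, 27, 36).
Using K: Π_1 has equation 24x + 27y + 36z = -147.
Solving the 3×3 linear system 24x + 27y + 36z = -147, -y + 5z = -19, -8x + 9y - 12z = 31 (e.g. by elimination or Cramer's rule, determinant = -2160) gives (1, -1, -4).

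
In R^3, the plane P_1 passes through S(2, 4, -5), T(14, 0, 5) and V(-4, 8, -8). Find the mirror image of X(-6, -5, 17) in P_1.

ST = (12, -4, 10), SV = (-6, 4, -3); a normal to P_1 is ST × SV = (-28, -24, 24).
Using S: P_1 has equation -28x - 24y + 24z = -272.
λ = (n·X − d)/|n|² = (696 − (-272))/1936 = 1/2.
Reflection = X − 2λn = (-6, -5, 17) − 1·(-28, -24, 24) = (22, 19, -7).

(22, 19, -7)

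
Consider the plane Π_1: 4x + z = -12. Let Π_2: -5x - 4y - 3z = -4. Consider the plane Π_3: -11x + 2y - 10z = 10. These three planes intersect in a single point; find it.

Solving the 3×3 linear system 4x + z = -12, -5x - 4y - 3z = -4, -11x + 2y - 10z = 10 (e.g. by elimination or Cramer's rule, determinant = 130) gives (-4, 3, 4).

(-4, 3, 4)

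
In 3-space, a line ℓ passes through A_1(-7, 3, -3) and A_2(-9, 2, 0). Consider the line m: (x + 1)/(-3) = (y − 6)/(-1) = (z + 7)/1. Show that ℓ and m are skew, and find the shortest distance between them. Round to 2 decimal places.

A direction vector for ℓ is A_2 − A_1 = (-2, -1, 3).
m has direction (-3, -1, 1) through (-1, 6, -7).
Common perpendicular direction n = (-2, -1, 3) × (-3, -1, 1) = (2, -7, -1).
With w = (-1, 6, -7) − (-7, 3, -3) = (6, 3, -4), w · n = -5.
Since n ≠ 0 the lines are not parallel, and w · n = -5 ≠ 0 so they do not intersect; hence they are skew.
Distance = |w · n| / |n| = |-5| / √54 ≈ 0.68.

0.68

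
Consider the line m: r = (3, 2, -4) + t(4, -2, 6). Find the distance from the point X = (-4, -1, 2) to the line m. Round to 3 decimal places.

9.513

Taking (3, 2, -4) on m with direction v = (4, -2, 6): w = X − (3, 2, -4) = (-7, -3, 6), and w × v = (-6, 66, 26).
Distance = |w × v| / |v| = √5068 / √56 ≈ 9.513.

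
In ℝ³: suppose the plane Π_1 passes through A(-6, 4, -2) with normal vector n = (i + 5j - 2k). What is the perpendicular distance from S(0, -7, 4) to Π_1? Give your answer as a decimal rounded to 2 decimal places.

11.14

Π_1: n·r = n·A gives x + 5y - 2z = 18.
n·S − d = (1)·(0) + (5)·(-7) + (-2)·(4) − 18 = -61; |n| = √30.
Distance = |-61| / √30 = 61/√30 ≈ 11.14.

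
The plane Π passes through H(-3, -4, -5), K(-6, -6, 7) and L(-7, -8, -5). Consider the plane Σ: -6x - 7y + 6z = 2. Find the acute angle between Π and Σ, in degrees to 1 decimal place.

84.5

HK = (-3, -2, 12), HL = (-4, -4, 0); a normal to Π is HK × HL = (48, -48, 4).
Using H: Π has equation 48x - 48y + 4z = 28.
cos θ = |n₁·n₂| / (|n₁||n₂|) = |72| / (√4624 · √121).
θ = arccos(0.09626) ≈ 84.5°.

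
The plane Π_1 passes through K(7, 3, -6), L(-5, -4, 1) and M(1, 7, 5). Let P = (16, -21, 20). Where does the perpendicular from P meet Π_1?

KL = (-12, -7, 7), KM = (-6, 4, 11); a normal to Π_1 is KL × KM = (-105, 90, -90).
Using K: Π_1 has equation -105x + 90y - 90z = 75.
Foot = P − λn with λ = (n·P − d)/|n|² = (-5370 − 75)/27225 = -1/5.
Foot = (16, -21, 20) − (-1/5)·(-105, 90, -90) = (-5, -3, 2).

(-5, -3, 2)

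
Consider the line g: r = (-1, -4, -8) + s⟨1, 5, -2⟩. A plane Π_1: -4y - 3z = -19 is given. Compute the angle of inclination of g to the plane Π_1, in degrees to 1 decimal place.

30.7

sin θ = |n·v| / (|n||v|) = |-14| / (√25 · √30) = 0.51121.
θ ≈ 30.7°.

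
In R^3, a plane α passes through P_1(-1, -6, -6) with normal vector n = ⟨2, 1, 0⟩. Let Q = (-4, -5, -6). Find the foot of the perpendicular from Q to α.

α: n·r = n·P_1 gives 2x + y = -8.
Foot = Q − λn with λ = (n·Q − d)/|n|² = (-13 − (-8))/5 = -1.
Foot = (-4, -5, -6) − (-1)·(2, 1, 0) = (-2, -4, -6).

(-2, -4, -6)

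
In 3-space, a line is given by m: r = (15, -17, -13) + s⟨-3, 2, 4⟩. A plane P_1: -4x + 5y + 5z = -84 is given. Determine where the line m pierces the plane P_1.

(6, -11, -1)

Substitute r = (15, -17, -13) + t(-3, 2, 4) into the plane: -210 + 42t = -84, so t = 3.
Intersection: (15, -17, -13) + 3·(-3, 2, 4) = (6, -11, -1).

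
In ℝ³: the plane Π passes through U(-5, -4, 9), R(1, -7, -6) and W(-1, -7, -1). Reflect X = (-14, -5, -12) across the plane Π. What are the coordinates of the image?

(16, -5, 0)

UR = (6, -3, -15), UW = (4, -3, -10); a normal to Π is UR × UW = (-15, 0, -6).
Using U: Π has equation -15x - 6z = 21.
λ = (n·X − d)/|n|² = (282 − 21)/261 = 1.
Reflection = X − 2λn = (-14, -5, -12) − 2·(-15, 0, -6) = (16, -5, 0).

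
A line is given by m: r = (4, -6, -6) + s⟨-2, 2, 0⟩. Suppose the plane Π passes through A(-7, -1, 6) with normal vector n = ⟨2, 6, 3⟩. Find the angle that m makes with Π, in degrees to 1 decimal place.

Π: n·r = n·A gives 2x + 6y + 3z = -2.
sin θ = |n·v| / (|n||v|) = |8| / (√49 · √8) = 0.40406.
θ ≈ 23.8°.

23.8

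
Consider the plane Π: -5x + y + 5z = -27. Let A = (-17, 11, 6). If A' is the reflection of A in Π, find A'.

λ = (n·A − d)/|n|² = (126 − (-27))/51 = 3.
Reflection = A − 2λn = (-17, 11, 6) − 6·(-5, 1, 5) = (13, 5, -24).

(13, 5, -24)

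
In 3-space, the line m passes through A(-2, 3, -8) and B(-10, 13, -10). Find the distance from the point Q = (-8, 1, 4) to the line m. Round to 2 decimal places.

13.56

A direction vector for m is B − A = (-8, 10, -2).
Taking (-2, 3, -8) on m with direction v = (-8, 10, -2): w = Q − (-2, 3, -8) = (-6, -2, 12), and w × v = (-116, -108, -76).
Distance = |w × v| / |v| = √30896 / √168 ≈ 13.56.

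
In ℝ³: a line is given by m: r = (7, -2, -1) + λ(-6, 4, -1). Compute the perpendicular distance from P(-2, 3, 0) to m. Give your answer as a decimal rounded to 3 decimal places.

Taking (7, -2, -1) on m with direction v = (-6, 4, -1): w = P − (7, -2, -1) = (-9, 5, 1), and w × v = (-9, -15, -6).
Distance = |w × v| / |v| = √342 / √53 ≈ 2.540.

2.540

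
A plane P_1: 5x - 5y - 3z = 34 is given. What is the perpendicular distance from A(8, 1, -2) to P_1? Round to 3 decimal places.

n·A − d = (5)·(8) + (-5)·(1) + (-3)·(-2) − 34 = 7; |n| = √59.
Distance = |7| / √59 = 7/√59 ≈ 0.911.

0.911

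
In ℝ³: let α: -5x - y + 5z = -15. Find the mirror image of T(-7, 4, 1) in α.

λ = (n·T − d)/|n|² = (36 − (-15))/51 = 1.
Reflection = T − 2λn = (-7, 4, 1) − 2·(-5, -1, 5) = (3, 6, -9).

(3, 6, -9)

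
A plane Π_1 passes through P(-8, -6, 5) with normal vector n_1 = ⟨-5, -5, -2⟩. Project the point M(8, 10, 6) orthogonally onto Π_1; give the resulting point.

Π_1: n_1·r = n_1·P gives -5x - 5y - 2z = 60.
Foot = M − λn with λ = (n·M − d)/|n|² = (-102 − 60)/54 = -3.
Foot = (8, 10, 6) − (-3)·(-5, -5, -2) = (-7, -5, 0).

(-7, -5, 0)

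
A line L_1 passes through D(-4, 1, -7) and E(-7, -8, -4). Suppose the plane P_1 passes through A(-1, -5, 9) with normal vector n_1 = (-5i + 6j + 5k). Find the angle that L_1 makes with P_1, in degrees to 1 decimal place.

A direction vector for L_1 is E − D = (-3, -9, 3).
P_1: n_1·r = n_1·A gives -5x + 6y + 5z = 20.
sin θ = |n·v| / (|n||v|) = |-24| / (√86 · √99) = 0.26010.
θ ≈ 15.1°.

15.1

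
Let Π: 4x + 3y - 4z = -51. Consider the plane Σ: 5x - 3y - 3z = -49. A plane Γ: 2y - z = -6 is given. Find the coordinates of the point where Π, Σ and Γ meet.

Solving the 3×3 linear system 4x + 3y - 4z = -51, 5x - 3y - 3z = -49, 2y - z = -6 (e.g. by elimination or Cramer's rule, determinant = 11) gives (-8, -1, 4).

(-8, -1, 4)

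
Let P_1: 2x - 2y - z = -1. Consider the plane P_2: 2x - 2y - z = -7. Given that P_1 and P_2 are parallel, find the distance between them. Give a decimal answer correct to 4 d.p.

2.0000

Same normal n = (2, -2, -1) with |n| = √9; distance = |-1 − (-7)| / |n| = 6/√9 ≈ 2.0000.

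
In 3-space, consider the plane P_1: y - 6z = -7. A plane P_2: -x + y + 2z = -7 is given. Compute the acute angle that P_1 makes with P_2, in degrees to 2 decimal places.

cos θ = |n₁·n₂| / (|n₁||n₂|) = |-11| / (√37 · √6).
θ = arccos(0.73827) ≈ 42.42°.

42.42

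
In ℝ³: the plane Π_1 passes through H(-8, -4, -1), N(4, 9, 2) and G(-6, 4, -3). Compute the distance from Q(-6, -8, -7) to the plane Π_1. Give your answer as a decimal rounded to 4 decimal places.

HN = (12, 13, 3), HG = (2, 8, -2); a normal to Π_1 is HN × HG = (-50, 30, 70).
Using H: Π_1 has equation -50x + 30y + 70z = 210.
n·Q − d = (-50)·(-6) + (30)·(-8) + (70)·(-7) − 210 = -640; |n| = √8300.
Distance = |-640| / √8300 = 640/√8300 ≈ 7.0249.

7.0249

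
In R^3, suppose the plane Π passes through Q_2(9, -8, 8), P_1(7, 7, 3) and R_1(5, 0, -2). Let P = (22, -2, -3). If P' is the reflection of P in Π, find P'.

(-8, -2, 9)

Q_2P_1 = (-2, 15, -5), Q_2R_1 = (-4, 8, -10); a normal to Π is Q_2P_1 × Q_2R_1 = (-110, 0, 44).
Using Q_2: Π has equation -110x + 44z = -638.
λ = (n·P − d)/|n|² = (-2552 − (-638))/14036 = -3/22.
Reflection = P − 2λn = (22, -2, -3) − (-3/11)·(-110, 0, 44) = (-8, -2, 9).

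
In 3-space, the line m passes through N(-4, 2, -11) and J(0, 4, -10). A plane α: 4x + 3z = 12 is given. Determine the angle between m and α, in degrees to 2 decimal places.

A direction vector for m is J − N = (4, 2, 1).
sin θ = |n·v| / (|n||v|) = |19| / (√25 · √21) = 0.82923.
θ ≈ 56.02°.

56.02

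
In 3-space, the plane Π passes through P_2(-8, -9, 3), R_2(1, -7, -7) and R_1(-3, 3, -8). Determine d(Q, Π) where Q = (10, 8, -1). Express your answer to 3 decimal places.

15.000

P_2R_2 = (9, 2, -10), P_2R_1 = (5, 12, -11); a normal to Π is P_2R_2 × P_2R_1 = (98, 49, 98).
Using P_2: Π has equation 98x + 49y + 98z = -931.
n·Q − d = (98)·(10) + (49)·(8) + (98)·(-1) − (-931) = 2205; |n| = √21609.
Distance = |2205| / √21609 = 2205/√21609 ≈ 15.000.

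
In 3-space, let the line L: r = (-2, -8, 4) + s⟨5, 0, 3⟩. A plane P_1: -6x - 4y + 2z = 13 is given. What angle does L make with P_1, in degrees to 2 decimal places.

33.37

sin θ = |n·v| / (|n||v|) = |-24| / (√56 · √34) = 0.55002.
θ ≈ 33.37°.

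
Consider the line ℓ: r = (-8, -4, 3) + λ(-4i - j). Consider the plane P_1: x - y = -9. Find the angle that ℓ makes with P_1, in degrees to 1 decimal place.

31.0

sin θ = |n·v| / (|n||v|) = |-3| / (√2 · √17) = 0.51450.
θ ≈ 31.0°.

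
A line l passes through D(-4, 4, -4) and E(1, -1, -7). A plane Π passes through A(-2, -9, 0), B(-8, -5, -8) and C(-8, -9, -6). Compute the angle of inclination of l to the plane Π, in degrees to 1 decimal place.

A direction vector for l is E − D = (5, -5, -3).
AB = (-6, 4, -8), AC = (-6, 0, -6); a normal to Π is AB × AC = (-24, 12, 24).
Using A: Π has equation -24x + 12y + 24z = -60.
sin θ = |n·v| / (|n||v|) = |-252| / (√1296 · √59) = 0.91132.
θ ≈ 65.7°.

65.7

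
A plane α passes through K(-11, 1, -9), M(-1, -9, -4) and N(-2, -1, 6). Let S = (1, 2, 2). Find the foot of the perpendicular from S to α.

KM = (10, -10, 5), KN = (9, -2, 15); a normal to α is KM × KN = (-140, -105, 70).
Using K: α has equation -140x - 105y + 70z = 805.
Foot = S − λn with λ = (n·S − d)/|n|² = (-210 − 805)/35525 = -1/35.
Foot = (1, 2, 2) − (-1/35)·(-140, -105, 70) = (-3, -1, 4).

(-3, -1, 4)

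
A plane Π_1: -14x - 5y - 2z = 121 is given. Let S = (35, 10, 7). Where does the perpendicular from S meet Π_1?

Foot = S − λn with λ = (n·S − d)/|n|² = (-554 − 121)/225 = -3.
Foot = (35, 10, 7) − (-3)·(-14, -5, -2) = (-7, -5, 1).

(-7, -5, 1)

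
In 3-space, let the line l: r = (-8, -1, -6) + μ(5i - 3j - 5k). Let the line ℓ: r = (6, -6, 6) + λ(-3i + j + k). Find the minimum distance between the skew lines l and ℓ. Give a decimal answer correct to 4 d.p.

6.3901

Common perpendicular direction n = (5, -3, -5) × (-3, 1, 1) = (2, 10, -4).
With w = (6, -6, 6) − (-8, -1, -6) = (14, -5, 12), w · n = -70.
Distance = |w · n| / |n| = |-70| / √120 ≈ 6.3901.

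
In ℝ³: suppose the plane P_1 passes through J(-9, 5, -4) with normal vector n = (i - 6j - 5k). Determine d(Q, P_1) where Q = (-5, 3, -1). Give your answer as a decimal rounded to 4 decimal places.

P_1: n·r = n·J gives x - 6y - 5z = -19.
n·Q − d = (1)·(-5) + (-6)·(3) + (-5)·(-1) − (-19) = 1; |n| = √62.
Distance = |1| / √62 = 1/√62 ≈ 0.1270.

0.1270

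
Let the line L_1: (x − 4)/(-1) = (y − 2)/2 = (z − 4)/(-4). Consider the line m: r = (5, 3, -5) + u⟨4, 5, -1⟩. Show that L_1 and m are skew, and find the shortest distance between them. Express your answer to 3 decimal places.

L_1 has direction (-1, 2, -4) through (4, 2, 4).
Common perpendicular direction n = (-1, 2, -4) × (4, 5, -1) = (18, -17, -13).
With w = (5, 3, -5) − (4, 2, 4) = (1, 1, -9), w · n = 118.
Since n ≠ 0 the lines are not parallel, and w · n = 118 ≠ 0 so they do not intersect; hence they are skew.
Distance = |w · n| / |n| = |118| / √782 ≈ 4.220.

4.220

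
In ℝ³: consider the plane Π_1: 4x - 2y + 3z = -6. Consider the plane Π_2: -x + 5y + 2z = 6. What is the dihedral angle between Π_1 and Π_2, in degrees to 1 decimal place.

cos θ = |n₁·n₂| / (|n₁||n₂|) = |-8| / (√29 · √30).
θ = arccos(0.27123) ≈ 74.3°.

74.3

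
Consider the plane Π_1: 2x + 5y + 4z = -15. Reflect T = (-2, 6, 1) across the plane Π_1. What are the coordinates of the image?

λ = (n·T − d)/|n|² = (30 − (-15))/45 = 1.
Reflection = T − 2λn = (-2, 6, 1) − 2·(2, 5, 4) = (-6, -4, -7).

(-6, -4, -7)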